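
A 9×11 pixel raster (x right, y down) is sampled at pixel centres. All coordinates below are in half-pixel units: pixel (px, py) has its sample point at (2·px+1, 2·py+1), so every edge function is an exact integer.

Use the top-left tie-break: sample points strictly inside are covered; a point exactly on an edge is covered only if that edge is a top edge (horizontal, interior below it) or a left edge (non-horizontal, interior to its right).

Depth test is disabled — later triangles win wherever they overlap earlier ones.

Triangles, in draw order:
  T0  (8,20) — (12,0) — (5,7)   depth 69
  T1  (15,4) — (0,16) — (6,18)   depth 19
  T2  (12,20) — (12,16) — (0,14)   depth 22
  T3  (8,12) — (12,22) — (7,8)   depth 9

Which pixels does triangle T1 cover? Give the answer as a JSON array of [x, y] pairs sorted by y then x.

T0:
  2·area = 112  (B↔C swapped to make it positive)
  edge (8, 20)→(5, 7): d=(-3,-13) top-left  bias=+0
  edge (5, 7)→(12, 0): d=(7,-7) top-left  bias=+0
  edge (12, 0)→(8, 20): d=(-4,20) right/bottom  bias=-1
    (5,0)@(11, 1): e=[96,0,16] → █  [on edge]
    (6,0)@(13, 1): e=[122,14,-24] → ·
    (4,1)@(9, 3): e=[64,0,48] → █  [on edge]
    (6,1)@(13, 3): e=[116,28,-32] → ·
    (3,2)@(7, 5): e=[32,0,80] → █  [on edge]
    (5,2)@(11, 5): e=[84,28,0] → ·  [on edge]
    (2,3)@(5, 7): e=[0,0,112] → █  [on edge]
    (5,3)@(11, 7): e=[78,42,-8] → ·
    (1,4)@(3, 9): e=[-32,0,144] → ·  [on edge]
    (2,4)@(5, 9): e=[-6,14,104] → ·
    (3,4)@(7, 9): e=[20,28,64] → █
    (5,4)@(11, 9): e=[72,56,-16] → ·
    (0,5)@(1, 11): e=[-64,0,176] → ·  [on edge]
    (4,7)@(9, 15): e=[28,84,0] → ·  [on edge]
  covered (15 px):
    · · · · · █ · · ·
    · · · · █ █ · · ·
    · · · █ █ · · · ·
    · · █ █ █ · · · ·
    · · · █ █ · · · ·
    · · · █ █ · · · ·
    · · · █ █ · · · ·
    · · · █ · · · · ·
    · · · · · · · · ·
    · · · · · · · · ·
    · · · · · · · · ·
T1:
  2·area = 102  (B↔C swapped to make it positive)
  edge (15, 4)→(6, 18): d=(-9,14) right/bottom  bias=-1
  edge (6, 18)→(0, 16): d=(-6,-2) top-left  bias=+0
  edge (0, 16)→(15, 4): d=(15,-12) top-left  bias=+0
    (6,3)@(13, 7): e=[1,80,21] → █
    (7,3)@(15, 7): e=[-27,84,45] → ·
    (4,4)@(9, 9): e=[39,60,3] → █
    (5,4)@(11, 9): e=[11,64,27] → █
    (6,4)@(13, 9): e=[-17,68,51] → ·
    (3,5)@(7, 11): e=[49,44,9] → █
    (5,5)@(11, 11): e=[-7,52,57] → ·
    (2,6)@(5, 13): e=[59,28,15] → █
    (5,6)@(11, 13): e=[-25,40,87] → ·
    (1,7)@(3, 15): e=[69,12,21] → █
    (4,7)@(9, 15): e=[-15,24,93] → ·
    (1,8)@(3, 17): e=[51,0,51] → █  [on edge]
    (4,9)@(9, 19): e=[-51,0,153] → ·  [on edge]
    (7,10)@(15, 21): e=[-153,0,255] → ·  [on edge]
  covered (13 px):
    · · · · · · · · ·
    · · · · · · · · ·
    · · · · · · · · ·
    · · · · · · █ · ·
    · · · · █ █ · · ·
    · · · █ █ · · · ·
    · · █ █ █ · · · ·
    · █ █ █ · · · · ·
    · █ █ · · · · · ·
    · · · · · · · · ·
    · · · · · · · · ·
T2:
  2·area = 48  (B↔C swapped to make it positive)
  edge (12, 20)→(0, 14): d=(-12,-6) top-left  bias=+0
  edge (0, 14)→(12, 16): d=(12,2) right/bottom  bias=-1
  edge (12, 16)→(12, 20): d=(0,4) right/bottom  bias=-1
    (1,7)@(3, 15): e=[6,6,36] → █
    (2,7)@(5, 15): e=[18,2,28] → █
    (3,7)@(7, 15): e=[30,-2,20] → ·
    (1,8)@(3, 17): e=[-18,30,36] → ·
    (2,8)@(5, 17): e=[-6,26,28] → ·
    (3,8)@(7, 17): e=[6,22,20] → █
    (4,8)@(9, 17): e=[18,18,12] → █
    (5,8)@(11, 17): e=[30,14,4] → █
    (6,8)@(13, 17): e=[42,10,-4] → ·
    (3,9)@(7, 19): e=[-18,46,20] → ·
    (4,9)@(9, 19): e=[-6,42,12] → ·
    (5,9)@(11, 19): e=[6,38,4] → █
  covered (6 px):
    · · · · · · · · ·
    · · · · · · · · ·
    · · · · · · · · ·
    · · · · · · · · ·
    · · · · · · · · ·
    · · · · · · · · ·
    · · · · · · · · ·
    · █ █ · · · · · ·
    · · · █ █ █ · · ·
    · · · · · █ · · ·
    · · · · · · · · ·
T3:
  2·area = 6  (B↔C swapped to make it positive)
  edge (8, 12)→(7, 8): d=(-1,-4) top-left  bias=+0
  edge (7, 8)→(12, 22): d=(5,14) right/bottom  bias=-1
  edge (12, 22)→(8, 12): d=(-4,-10) top-left  bias=+0
  covered (0 px):
    · · · · · · · · ·
    · · · · · · · · ·
    · · · · · · · · ·
    · · · · · · · · ·
    · · · · · · · · ·
    · · · · · · · · ·
    · · · · · · · · ·
    · · · · · · · · ·
    · · · · · · · · ·
    · · · · · · · · ·
    · · · · · · · · ·

Final: [[6,3],[4,4],[5,4],[3,5],[4,5],[2,6],[3,6],[4,6],[1,7],[2,7],[3,7],[1,8],[2,8]]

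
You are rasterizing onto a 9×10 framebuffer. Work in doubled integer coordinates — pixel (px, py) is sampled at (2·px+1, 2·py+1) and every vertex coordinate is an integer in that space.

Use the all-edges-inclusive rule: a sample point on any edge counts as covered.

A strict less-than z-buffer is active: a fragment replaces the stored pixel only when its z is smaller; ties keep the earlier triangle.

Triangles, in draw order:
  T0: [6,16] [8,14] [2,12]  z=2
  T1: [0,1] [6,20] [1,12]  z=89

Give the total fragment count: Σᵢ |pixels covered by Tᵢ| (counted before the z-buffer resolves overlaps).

T0:
  2·area = 16  (B↔C swapped to make it positive)
  edge (6, 16)→(2, 12): d=(-4,-4) inclusive
  edge (2, 12)→(8, 14): d=(6,2) inclusive
  edge (8, 14)→(6, 16): d=(-2,2) inclusive
    (8,2)@(17, 5): e=[88,-72,0] → .  [on edge]
    (7,3)@(15, 7): e=[72,-56,0] → .  [on edge]
    (6,4)@(13, 9): e=[56,-40,0] → .  [on edge]
    (0,5)@(1, 11): e=[0,-4,20] → .  [on edge]
    (5,5)@(11, 11): e=[40,-24,0] → .  [on edge]
    (1,6)@(3, 13): e=[0,4,12] → X  [on edge]
    (2,6)@(5, 13): e=[8,0,8] → X  [on edge]
    (3,6)@(7, 13): e=[16,-4,4] → .
    (4,6)@(9, 13): e=[24,-8,0] → .  [on edge]
    (1,7)@(3, 15): e=[-8,16,8] → .
    (2,7)@(5, 15): e=[0,12,4] → X  [on edge]
    (3,7)@(7, 15): e=[8,8,0] → X  [on edge]
    (5,7)@(11, 15): e=[24,0,-8] → .  [on edge]
    (2,8)@(5, 17): e=[-8,24,0] → .  [on edge]
    (3,8)@(7, 17): e=[0,20,-4] → .  [on edge]
    (8,8)@(17, 17): e=[40,0,-24] → .  [on edge]
    (1,9)@(3, 19): e=[-24,40,0] → .  [on edge]
    (4,9)@(9, 19): e=[0,28,-12] → .  [on edge]
  covered (4 px):
    . . . . . . . . .
    . . . . . . . . .
    . . . . . . . . .
    . . . . . . . . .
    . . . . . . . . .
    . . . . . . . . .
    . X X . . . . . .
    . . X X . . . . .
    . . . . . . . . .
    . . . . . . . . .
T1:
  2·area = 47
  edge (0, 1)→(6, 20): d=(6,19) inclusive
  edge (6, 20)→(1, 12): d=(-5,-8) inclusive
  edge (1, 12)→(0, 1): d=(-1,-11) inclusive
    (0,2)@(1, 5): e=[5,35,7] → X
    (1,2)@(3, 5): e=[-33,51,29] → .
    (0,3)@(1, 7): e=[17,25,5] → X
    (1,3)@(3, 7): e=[-21,41,27] → .
    (0,4)@(1, 9): e=[29,15,3] → X
    (1,4)@(3, 9): e=[-9,31,25] → .
    (0,5)@(1, 11): e=[41,5,1] → X
    (1,5)@(3, 11): e=[3,21,23] → X
    (2,5)@(5, 11): e=[-35,37,45] → .
    (0,6)@(1, 13): e=[53,-5,-1] → .
    (1,6)@(3, 13): e=[15,11,21] → X
    (2,6)@(5, 13): e=[-23,27,43] → .
  covered (8 px):
    . . . . . . . . .
    . . . . . . . . .
    X . . . . . . . .
    X . . . . . . . .
    X . . . . . . . .
    X X . . . . . . .
    . X . . . . . . .
    . X . . . . . . .
    . . X . . . . . .
    . . . . . . . . .

Answer: 12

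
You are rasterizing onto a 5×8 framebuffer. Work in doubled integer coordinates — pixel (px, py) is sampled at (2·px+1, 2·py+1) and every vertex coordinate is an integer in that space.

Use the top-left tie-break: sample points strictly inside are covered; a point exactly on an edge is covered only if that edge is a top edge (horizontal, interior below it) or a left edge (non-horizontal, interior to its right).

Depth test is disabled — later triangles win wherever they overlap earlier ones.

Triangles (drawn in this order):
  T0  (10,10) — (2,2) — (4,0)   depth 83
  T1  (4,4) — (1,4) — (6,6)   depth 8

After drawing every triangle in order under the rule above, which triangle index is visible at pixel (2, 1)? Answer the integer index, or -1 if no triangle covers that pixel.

T0:
  2·area = 32
  edge (10, 10)→(2, 2): d=(-8,-8) top-left  bias=+0
  edge (2, 2)→(4, 0): d=(2,-2) top-left  bias=+0
  edge (4, 0)→(10, 10): d=(6,10) right/bottom  bias=-1
    (0,0)@(1, 1): e=[0,-4,36] → .  [on edge]
    (1,0)@(3, 1): e=[16,0,16] → X  [on edge]
    (2,0)@(5, 1): e=[32,4,-4] → .
    (0,1)@(1, 3): e=[-16,0,48] → .  [on edge]
    (1,1)@(3, 3): e=[0,4,28] → X  [on edge]
    (2,1)@(5, 3): e=[16,8,8] → X
    (3,1)@(7, 3): e=[32,12,-12] → .
    (1,2)@(3, 5): e=[-16,8,40] → .
    (2,2)@(5, 5): e=[0,12,20] → X  [on edge]
    (3,2)@(7, 5): e=[16,16,0] → .  [on edge]
    (2,3)@(5, 7): e=[-16,16,32] → .
    (3,3)@(7, 7): e=[0,20,12] → X  [on edge]
    (4,4)@(9, 9): e=[0,28,4] → X  [on edge]
  covered (6 px):
    . X . . .
    . X X . .
    . . X . .
    . . . X .
    . . . . X
    . . . . .
    . . . . .
    . . . . .
T1:
  2·area = 6  (B↔C swapped to make it positive)
  edge (4, 4)→(6, 6): d=(2,2) right/bottom  bias=-1
  edge (6, 6)→(1, 4): d=(-5,-2) top-left  bias=+0
  edge (1, 4)→(4, 4): d=(3,0) top-left  bias=+0
    (0,0)@(1, 1): e=[0,15,-9] → .  [on edge]
    (1,1)@(3, 3): e=[0,9,-3] → .  [on edge]
    (2,2)@(5, 5): e=[0,3,3] → .  [on edge]
    (3,3)@(7, 7): e=[0,-3,9] → .  [on edge]
    (4,4)@(9, 9): e=[0,-9,15] → .  [on edge]
  covered (0 px):
    . . . . .
    . . . . .
    . . . . .
    . . . . .
    . . . . .
    . . . . .
    . . . . .
    . . . . .

Z-buffer (winner per pixel, '.' = empty):
  . 0 . . .
  . 0 0 . .
  . . 0 . .
  . . . 0 .
  . . . . 0
  . . . . .
  . . . . .
  . . . . .

Result: 0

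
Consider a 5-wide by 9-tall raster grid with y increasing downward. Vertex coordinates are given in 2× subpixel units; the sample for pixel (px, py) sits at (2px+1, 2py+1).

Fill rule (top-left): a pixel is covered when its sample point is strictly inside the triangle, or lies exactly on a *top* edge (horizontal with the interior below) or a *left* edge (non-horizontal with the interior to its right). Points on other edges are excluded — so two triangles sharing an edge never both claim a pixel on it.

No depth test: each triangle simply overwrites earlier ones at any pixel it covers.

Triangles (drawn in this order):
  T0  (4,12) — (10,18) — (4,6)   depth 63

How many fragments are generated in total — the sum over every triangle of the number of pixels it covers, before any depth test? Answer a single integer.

T0:
  2·area = 36  (B↔C swapped to make it positive)
  edge (4, 12)→(4, 6): d=(0,-6) top-left  bias=+0
  edge (4, 6)→(10, 18): d=(6,12) right/bottom  bias=-1
  edge (10, 18)→(4, 12): d=(-6,-6) top-left  bias=+0
    (0,4)@(1, 9): e=[-18,54,0] → ·  [on edge]
    (2,4)@(5, 9): e=[6,6,24] → █
    (3,4)@(7, 9): e=[18,-18,36] → ·
    (1,5)@(3, 11): e=[-6,42,0] → ·  [on edge]
    (2,5)@(5, 11): e=[6,18,12] → █
    (3,5)@(7, 11): e=[18,-6,24] → ·
    (2,6)@(5, 13): e=[6,30,0] → █  [on edge]
    (3,6)@(7, 13): e=[18,6,12] → █
    (4,6)@(9, 13): e=[30,-18,24] → ·
    (2,7)@(5, 15): e=[6,42,-12] → ·
    (3,7)@(7, 15): e=[18,18,0] → █  [on edge]
    (4,7)@(9, 15): e=[30,-6,12] → ·
    (4,8)@(9, 17): e=[30,6,0] → █  [on edge]
  covered (6 px):
    · · · · ·
    · · · · ·
    · · · · ·
    · · · · ·
    · · █ · ·
    · · █ · ·
    · · █ █ ·
    · · · █ ·
    · · · · █

Answer: 6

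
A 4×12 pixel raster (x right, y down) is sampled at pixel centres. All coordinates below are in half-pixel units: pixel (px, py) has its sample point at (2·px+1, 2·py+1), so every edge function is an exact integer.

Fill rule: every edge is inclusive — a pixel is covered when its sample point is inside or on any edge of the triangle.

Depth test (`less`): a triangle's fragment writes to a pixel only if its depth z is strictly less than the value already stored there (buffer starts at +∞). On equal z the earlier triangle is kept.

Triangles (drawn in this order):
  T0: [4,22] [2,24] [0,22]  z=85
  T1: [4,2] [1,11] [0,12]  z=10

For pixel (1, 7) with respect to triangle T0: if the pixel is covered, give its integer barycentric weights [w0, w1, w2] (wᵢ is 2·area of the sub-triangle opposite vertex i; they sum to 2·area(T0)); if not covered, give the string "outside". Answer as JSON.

T0:
  2·area = 8
  edge (4, 22)→(2, 24): d=(-2,2) inclusive
  edge (2, 24)→(0, 22): d=(-2,-2) inclusive
  edge (0, 22)→(4, 22): d=(4,0) inclusive
    (3,9)@(7, 19): e=[0,20,-12] → .  [on edge]
    (2,10)@(5, 21): e=[0,12,-4] → .  [on edge]
    (0,11)@(1, 23): e=[4,0,4] → X  [on edge]
    (1,11)@(3, 23): e=[0,4,4] → X  [on edge]
    (2,11)@(5, 23): e=[-4,8,4] → .
  covered (2 px):
    . . . .
    . . . .
    . . . .
    . . . .
    . . . .
    . . . .
    . . . .
    . . . .
    . . . .
    . . . .
    . . . .
    X X . .
T1:
  2·area = 6
  edge (4, 2)→(1, 11): d=(-3,9) inclusive
  edge (1, 11)→(0, 12): d=(-1,1) inclusive
  edge (0, 12)→(4, 2): d=(4,-10) inclusive
    (1,2)@(3, 5): e=[0,4,2] → X  [on edge]
    (2,2)@(5, 5): e=[-18,2,22] → .
    (3,2)@(7, 5): e=[-36,0,42] → .  [on edge]
    (1,3)@(3, 7): e=[-6,2,10] → .
    (2,3)@(5, 7): e=[-24,0,30] → .  [on edge]
    (1,4)@(3, 9): e=[-12,0,18] → .  [on edge]
    (0,5)@(1, 11): e=[0,0,6] → X  [on edge]
    (1,5)@(3, 11): e=[-18,-2,26] → .
    (0,6)@(1, 13): e=[-6,-2,14] → .
  covered (2 px):
    . . . .
    . . . .
    . X . .
    . . . .
    . . . .
    X . . .
    . . . .
    . . . .
    . . . .
    . . . .
    . . . .
    . . . .

Final: "outside"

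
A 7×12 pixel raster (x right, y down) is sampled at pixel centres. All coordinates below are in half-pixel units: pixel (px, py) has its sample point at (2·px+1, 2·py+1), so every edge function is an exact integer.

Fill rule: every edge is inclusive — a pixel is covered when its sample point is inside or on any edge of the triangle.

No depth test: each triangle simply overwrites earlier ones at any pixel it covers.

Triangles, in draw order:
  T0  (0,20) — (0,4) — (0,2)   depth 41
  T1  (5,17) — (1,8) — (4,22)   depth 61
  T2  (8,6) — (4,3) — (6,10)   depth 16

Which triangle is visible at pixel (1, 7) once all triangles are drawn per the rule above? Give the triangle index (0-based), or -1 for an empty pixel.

T0:
  degenerate (2·area = 0) — covers nothing
T1:
  2·area = 29  (B↔C swapped to make it positive)
  edge (5, 17)→(4, 22): d=(-1,5) inclusive
  edge (4, 22)→(1, 8): d=(-3,-14) inclusive
  edge (1, 8)→(5, 17): d=(4,9) inclusive
    (3,3)@(7, 7): e=[0,87,-58] → ·  [on edge]
    (1,6)@(3, 13): e=[14,13,2] → #
    (2,6)@(5, 13): e=[4,41,-16] → ·
    (1,7)@(3, 15): e=[12,7,10] → #
    (2,7)@(5, 15): e=[2,35,-8] → ·
    (1,8)@(3, 17): e=[10,1,18] → #
    (2,8)@(5, 17): e=[0,29,0] → #  [on edge]
    (3,8)@(7, 17): e=[-10,57,-18] → ·
    (1,9)@(3, 19): e=[8,-5,26] → ·
    (2,9)@(5, 19): e=[-2,23,8] → ·
  covered (4 px):
    · · · · · · ·
    · · · · · · ·
    · · · · · · ·
    · · · · · · ·
    · · · · · · ·
    · · · · · · ·
    · # · · · · ·
    · # · · · · ·
    · # # · · · ·
    · · · · · · ·
    · · · · · · ·
    · · · · · · ·
T2:
  2·area = 22  (B↔C swapped to make it positive)
  edge (8, 6)→(6, 10): d=(-2,4) inclusive
  edge (6, 10)→(4, 3): d=(-2,-7) inclusive
  edge (4, 3)→(8, 6): d=(4,3) inclusive
    (2,2)@(5, 5): e=[14,3,5] → #
    (3,2)@(7, 5): e=[6,17,-1] → ·
    (2,3)@(5, 7): e=[10,-1,13] → ·
    (3,3)@(7, 7): e=[2,13,7] → #
    (4,3)@(9, 7): e=[-6,27,1] → ·
    (3,4)@(7, 9): e=[-2,9,15] → ·
  covered (2 px):
    · · · · · · ·
    · · · · · · ·
    · · # · · · ·
    · · · # · · ·
    · · · · · · ·
    · · · · · · ·
    · · · · · · ·
    · · · · · · ·
    · · · · · · ·
    · · · · · · ·
    · · · · · · ·
    · · · · · · ·

Z-buffer (winner per pixel, '.' = empty):
  . . . . . . .
  . . . . . . .
  . . 2 . . . .
  . . . 2 . . .
  . . . . . . .
  . . . . . . .
  . 1 . . . . .
  . 1 . . . . .
  . 1 1 . . . .
  . . . . . . .
  . . . . . . .
  . . . . . . .

Answer: 1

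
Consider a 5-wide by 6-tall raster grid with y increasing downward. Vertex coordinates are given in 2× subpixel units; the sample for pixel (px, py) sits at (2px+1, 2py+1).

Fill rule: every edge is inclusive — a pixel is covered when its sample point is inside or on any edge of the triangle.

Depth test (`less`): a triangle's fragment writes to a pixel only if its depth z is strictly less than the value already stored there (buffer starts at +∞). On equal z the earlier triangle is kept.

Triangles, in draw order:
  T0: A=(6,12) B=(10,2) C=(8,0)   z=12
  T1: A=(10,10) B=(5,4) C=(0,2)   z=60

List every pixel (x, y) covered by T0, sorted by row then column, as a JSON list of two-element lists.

T0:
  2·area = 28  (B↔C swapped to make it positive)
  edge (6, 12)→(8, 0): d=(2,-12) inclusive
  edge (8, 0)→(10, 2): d=(2,2) inclusive
  edge (10, 2)→(6, 12): d=(-4,10) inclusive
    (4,0)@(9, 1): e=[14,0,14] → X  [on edge]
    (4,1)@(9, 3): e=[18,4,6] → X
    (4,2)@(9, 5): e=[22,8,-2] → .
    (3,3)@(7, 7): e=[2,16,10] → X
    (4,3)@(9, 7): e=[26,12,-10] → .
    (3,4)@(7, 9): e=[6,20,2] → X
    (4,4)@(9, 9): e=[30,16,-18] → .
    (3,5)@(7, 11): e=[10,24,-6] → .
  covered (4 px):
    . . . . X
    . . . . X
    . . . . .
    . . . X .
    . . . X .
    . . . . .
T1:
  2·area = 20  (B↔C swapped to make it positive)
  edge (10, 10)→(0, 2): d=(-10,-8) inclusive
  edge (0, 2)→(5, 4): d=(5,2) inclusive
  edge (5, 4)→(10, 10): d=(5,6) inclusive
    (2,2)@(5, 5): e=[10,5,5] → X
    (3,2)@(7, 5): e=[26,1,-7] → .
    (2,3)@(5, 7): e=[-10,15,15] → .
    (3,3)@(7, 7): e=[6,11,3] → X
    (4,3)@(9, 7): e=[22,7,-9] → .
    (3,4)@(7, 9): e=[-14,21,13] → .
    (4,4)@(9, 9): e=[2,17,1] → X
    (4,5)@(9, 11): e=[-18,27,11] → .
  covered (3 px):
    . . . . .
    . . . . .
    . . X . .
    . . . X .
    . . . . X
    . . . . .

Final: [[4,0],[4,1],[3,3],[3,4]]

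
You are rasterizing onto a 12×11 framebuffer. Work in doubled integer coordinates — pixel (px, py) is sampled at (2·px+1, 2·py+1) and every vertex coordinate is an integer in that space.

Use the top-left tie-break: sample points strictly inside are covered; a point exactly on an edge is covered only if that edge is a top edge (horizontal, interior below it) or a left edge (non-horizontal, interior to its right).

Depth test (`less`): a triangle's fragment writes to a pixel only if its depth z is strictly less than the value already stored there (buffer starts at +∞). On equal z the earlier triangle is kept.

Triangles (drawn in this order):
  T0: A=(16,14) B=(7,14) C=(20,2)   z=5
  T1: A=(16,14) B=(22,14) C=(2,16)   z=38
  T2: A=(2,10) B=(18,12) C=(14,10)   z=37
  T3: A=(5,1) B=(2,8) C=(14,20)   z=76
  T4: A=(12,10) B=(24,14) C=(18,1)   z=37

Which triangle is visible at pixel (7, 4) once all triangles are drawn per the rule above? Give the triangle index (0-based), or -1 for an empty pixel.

T0:
  2·area = 108
  edge (16, 14)→(7, 14): d=(-9,0) right/bottom  bias=-1
  edge (7, 14)→(20, 2): d=(13,-12) top-left  bias=+0
  edge (20, 2)→(16, 14): d=(-4,12) right/bottom  bias=-1
    (9,1)@(19, 3): e=[99,1,8] → X
    (10,1)@(21, 3): e=[99,25,-16] → .
    (8,2)@(17, 5): e=[81,3,24] → X
    (9,2)@(19, 5): e=[81,27,0] → .  [on edge]
    (7,3)@(15, 7): e=[63,5,40] → X
    (9,3)@(19, 7): e=[63,53,-8] → .
    (6,4)@(13, 9): e=[45,7,56] → X
    (9,4)@(19, 9): e=[45,79,-16] → .
    (5,5)@(11, 11): e=[27,9,72] → X
    (8,5)@(17, 11): e=[27,81,0] → .  [on edge]
    (4,6)@(9, 13): e=[9,11,88] → X
    (8,6)@(17, 13): e=[9,107,-8] → .
    (7,8)@(15, 17): e=[-27,135,0] → .  [on edge]
  covered (14 px):
    . . . . . . . . . . . .
    . . . . . . . . . X . .
    . . . . . . . . X . . .
    . . . . . . . X X . . .
    . . . . . . X X X . . .
    . . . . . X X X . . . .
    . . . . X X X X . . . .
    . . . . . . . . . . . .
    . . . . . . . . . . . .
    . . . . . . . . . . . .
    . . . . . . . . . . . .
T1:
  2·area = 12
  edge (16, 14)→(22, 14): d=(6,0) top-left  bias=+0
  edge (22, 14)→(2, 16): d=(-20,2) right/bottom  bias=-1
  edge (2, 16)→(16, 14): d=(14,-2) top-left  bias=+0
    (11,6)@(23, 13): e=[-6,18,0] → .  [on edge]
    (4,7)@(9, 15): e=[6,6,0] → X  [on edge]
    (5,7)@(11, 15): e=[6,2,4] → X
    (6,7)@(13, 15): e=[6,-2,8] → .
    (4,8)@(9, 17): e=[18,-34,28] → .
    (5,8)@(11, 17): e=[18,-38,32] → .
  covered (2 px):
    . . . . . . . . . . . .
    . . . . . . . . . . . .
    . . . . . . . . . . . .
    . . . . . . . . . . . .
    . . . . . . . . . . . .
    . . . . . . . . . . . .
    . . . . . . . . . . . .
    . . . . X X . . . . . .
    . . . . . . . . . . . .
    . . . . . . . . . . . .
    . . . . . . . . . . . .
T2:
  2·area = 24  (B↔C swapped to make it positive)
  edge (2, 10)→(14, 10): d=(12,0) top-left  bias=+0
  edge (14, 10)→(18, 12): d=(4,2) right/bottom  bias=-1
  edge (18, 12)→(2, 10): d=(-16,-2) top-left  bias=+0
    (5,5)@(11, 11): e=[12,10,2] → X
    (6,5)@(13, 11): e=[12,6,6] → X
    (7,5)@(15, 11): e=[12,2,10] → X
    (8,5)@(17, 11): e=[12,-2,14] → .
    (5,6)@(11, 13): e=[36,18,-30] → .
    (6,6)@(13, 13): e=[36,14,-26] → .
    (7,6)@(15, 13): e=[36,10,-22] → .
  covered (3 px):
    . . . . . . . . . . . .
    . . . . . . . . . . . .
    . . . . . . . . . . . .
    . . . . . . . . . . . .
    . . . . . . . . . . . .
    . . . . . X X X . . . .
    . . . . . . . . . . . .
    . . . . . . . . . . . .
    . . . . . . . . . . . .
    . . . . . . . . . . . .
    . . . . . . . . . . . .
T3:
  2·area = 120  (B↔C swapped to make it positive)
  edge (5, 1)→(14, 20): d=(9,19) right/bottom  bias=-1
  edge (14, 20)→(2, 8): d=(-12,-12) top-left  bias=+0
  edge (2, 8)→(5, 1): d=(3,-7) top-left  bias=+0
    (2,0)@(5, 1): e=[0,120,0] → .  [on edge]
    (2,1)@(5, 3): e=[18,96,6] → X
    (3,1)@(7, 3): e=[-20,120,20] → .
    (2,2)@(5, 5): e=[36,72,12] → X
    (3,2)@(7, 5): e=[-2,96,26] → .
    (0,3)@(1, 7): e=[130,0,-10] → .  [on edge]
    (1,3)@(3, 7): e=[92,24,4] → X
    (3,3)@(7, 7): e=[16,72,32] → X
    (4,3)@(9, 7): e=[-22,96,46] → .
    (1,4)@(3, 9): e=[110,0,10] → X  [on edge]
    (4,4)@(9, 9): e=[-4,72,52] → .
    (1,5)@(3, 11): e=[128,-24,16] → .
    (2,5)@(5, 11): e=[90,0,30] → X  [on edge]
    (3,6)@(7, 13): e=[70,0,50] → X  [on edge]
    (4,7)@(9, 15): e=[50,0,70] → X  [on edge]
    (5,8)@(11, 17): e=[30,0,90] → X  [on edge]
    (6,9)@(13, 19): e=[10,0,110] → X  [on edge]
    (7,10)@(15, 21): e=[-10,0,130] → .  [on edge]
  covered (17 px):
    . . . . . . . . . . . .
    . . X . . . . . . . . .
    . . X . . . . . . . . .
    . X X X . . . . . . . .
    . X X X . . . . . . . .
    . . X X X . . . . . . .
    . . . X X . . . . . . .
    . . . . X X . . . . . .
    . . . . . X . . . . . .
    . . . . . . X . . . . .
    . . . . . . . . . . . .
T4:
  2·area = 132  (B↔C swapped to make it positive)
  edge (12, 10)→(18, 1): d=(6,-9) top-left  bias=+0
  edge (18, 1)→(24, 14): d=(6,13) right/bottom  bias=-1
  edge (24, 14)→(12, 10): d=(-12,-4) top-left  bias=+0
    (8,1)@(17, 3): e=[3,25,104] → X
    (9,1)@(19, 3): e=[21,-1,112] → .
    (8,2)@(17, 5): e=[15,37,80] → X
    (9,2)@(19, 5): e=[33,11,88] → X
    (10,2)@(21, 5): e=[51,-15,96] → .
    (1,3)@(3, 7): e=[-99,231,0] → .  [on edge]
    (7,3)@(15, 7): e=[9,75,48] → X
    (10,3)@(21, 7): e=[63,-3,72] → .
    (4,4)@(9, 9): e=[-33,165,0] → .  [on edge]
    (6,4)@(13, 9): e=[3,113,16] → X
    (10,4)@(21, 9): e=[75,9,48] → X
    (11,4)@(23, 9): e=[93,-17,56] → .
    (7,5)@(15, 11): e=[33,99,0] → X  [on edge]
    (10,6)@(21, 13): e=[99,33,0] → X  [on edge]
  covered (17 px):
    . . . . . . . . . . . .
    . . . . . . . . X . . .
    . . . . . . . . X X . .
    . . . . . . . X X X . .
    . . . . . . X X X X X .
    . . . . . . . X X X X .
    . . . . . . . . . . X X
    . . . . . . . . . . . .
    . . . . . . . . . . . .
    . . . . . . . . . . . .
    . . . . . . . . . . . .

Z-buffer (winner per pixel, '.' = empty):
  . . . . . . . . . . . .
  . . 3 . . . . . 4 0 . .
  . . 3 . . . . . 0 4 . .
  . 3 3 3 . . . 0 0 4 . .
  . 3 3 3 . . 0 0 0 4 4 .
  . . 3 3 3 0 0 0 4 4 4 .
  . . . 3 0 0 0 0 . . 4 4
  . . . . 1 1 . . . . . .
  . . . . . 3 . . . . . .
  . . . . . . 3 . . . . .
  . . . . . . . . . . . .

Final: 0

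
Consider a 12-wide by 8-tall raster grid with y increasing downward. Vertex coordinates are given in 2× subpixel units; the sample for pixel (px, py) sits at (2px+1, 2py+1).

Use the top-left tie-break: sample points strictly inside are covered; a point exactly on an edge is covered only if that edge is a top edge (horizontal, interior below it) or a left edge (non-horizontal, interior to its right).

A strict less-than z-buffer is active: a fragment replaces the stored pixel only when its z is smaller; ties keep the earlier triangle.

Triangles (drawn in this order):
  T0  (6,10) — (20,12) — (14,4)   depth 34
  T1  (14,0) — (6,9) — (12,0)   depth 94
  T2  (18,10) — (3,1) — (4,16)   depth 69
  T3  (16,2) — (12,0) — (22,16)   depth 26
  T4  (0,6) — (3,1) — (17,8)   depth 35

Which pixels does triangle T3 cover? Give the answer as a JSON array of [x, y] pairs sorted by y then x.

T0:
  2·area = 100  (B↔C swapped to make it positive)
  edge (6, 10)→(14, 4): d=(8,-6) top-left  bias=+0
  edge (14, 4)→(20, 12): d=(6,8) right/bottom  bias=-1
  edge (20, 12)→(6, 10): d=(-14,-2) top-left  bias=+0
    (6,2)@(13, 5): e=[2,14,84] → #
    (7,2)@(15, 5): e=[14,-2,88] → ·
    (5,3)@(11, 7): e=[6,42,52] → #
    (7,3)@(15, 7): e=[30,10,60] → #
    (8,3)@(17, 7): e=[42,-6,64] → ·
    (4,4)@(9, 9): e=[10,70,20] → #
    (8,4)@(17, 9): e=[58,6,36] → #
    (9,4)@(19, 9): e=[70,-10,40] → ·
    (4,5)@(9, 11): e=[26,82,-8] → ·
    (5,5)@(11, 11): e=[38,66,-4] → ·
    (6,5)@(13, 11): e=[50,50,0] → #  [on edge]
    (9,5)@(19, 11): e=[86,2,12] → #
  covered (13 px):
    · · · · · · · · · · · ·
    · · · · · · · · · · · ·
    · · · · · · # · · · · ·
    · · · · · # # # · · · ·
    · · · · # # # # # · · ·
    · · · · · · # # # # · ·
    · · · · · · · · · · · ·
    · · · · · · · · · · · ·
T1:
  2·area = 18
  edge (14, 0)→(6, 9): d=(-8,9) right/bottom  bias=-1
  edge (6, 9)→(12, 0): d=(6,-9) top-left  bias=+0
  edge (12, 0)→(14, 0): d=(2,0) top-left  bias=+0
    (6,0)@(13, 1): e=[1,15,2] → #
    (7,0)@(15, 1): e=[-17,33,2] → ·
    (5,1)@(11, 3): e=[3,9,6] → #
    (6,1)@(13, 3): e=[-15,27,6] → ·
    (4,2)@(9, 5): e=[5,3,10] → #
    (5,2)@(11, 5): e=[-13,21,10] → ·
    (4,3)@(9, 7): e=[-11,15,14] → ·
  covered (3 px):
    · · · · · · # · · · · ·
    · · · · · # · · · · · ·
    · · · · # · · · · · · ·
    · · · · · · · · · · · ·
    · · · · · · · · · · · ·
    · · · · · · · · · · · ·
    · · · · · · · · · · · ·
    · · · · · · · · · · · ·
T2:
  2·area = 216  (B↔C swapped to make it positive)
  edge (18, 10)→(4, 16): d=(-14,6) right/bottom  bias=-1
  edge (4, 16)→(3, 1): d=(-1,-15) top-left  bias=+0
  edge (3, 1)→(18, 10): d=(15,9) right/bottom  bias=-1
    (1,0)@(3, 1): e=[216,0,0] → ·  [on edge]
    (2,1)@(5, 3): e=[176,28,12] → #
    (3,1)@(7, 3): e=[164,58,-6] → ·
    (2,2)@(5, 5): e=[148,26,42] → #
    (3,2)@(7, 5): e=[136,56,24] → #
    (4,2)@(9, 5): e=[124,86,6] → #
    (5,2)@(11, 5): e=[112,116,-12] → ·
    (2,3)@(5, 7): e=[120,24,72] → #
    (5,3)@(11, 7): e=[84,114,18] → #
    (6,3)@(13, 7): e=[72,144,0] → ·  [on edge]
    (2,4)@(5, 9): e=[92,22,102] → #
    (6,4)@(13, 9): e=[44,142,30] → #
    (5,6)@(11, 13): e=[0,108,108] → ·  [on edge]
    (11,6)@(23, 13): e=[-72,288,0] → ·  [on edge]
  covered (24 px):
    · · · · · · · · · · · ·
    · · # · · · · · · · · ·
    · · # # # · · · · · · ·
    · · # # # # · · · · · ·
    · · # # # # # # · · · ·
    · · # # # # # # · · · ·
    · · # # # · · · · · · ·
    · · # · · · · · · · · ·
T3:
  2·area = 44  (B↔C swapped to make it positive)
  edge (16, 2)→(22, 16): d=(6,14) right/bottom  bias=-1
  edge (22, 16)→(12, 0): d=(-10,-16) top-left  bias=+0
  edge (12, 0)→(16, 2): d=(4,2) right/bottom  bias=-1
    (6,0)@(13, 1): e=[36,6,2] → #
    (7,0)@(15, 1): e=[8,38,-2] → ·
    (6,1)@(13, 3): e=[48,-14,10] → ·
    (7,1)@(15, 3): e=[20,18,6] → #
    (8,1)@(17, 3): e=[-8,50,2] → ·
    (7,2)@(15, 5): e=[32,-2,14] → ·
    (8,2)@(17, 5): e=[4,30,10] → #
    (9,2)@(19, 5): e=[-24,62,6] → ·
    (8,3)@(17, 7): e=[16,10,18] → #
    (9,3)@(19, 7): e=[-12,42,14] → ·
    (8,4)@(17, 9): e=[28,-10,26] → ·
    (9,4)@(19, 9): e=[0,22,22] → ·  [on edge]
  covered (5 px):
    · · · · · · # · · · · ·
    · · · · · · · # · · · ·
    · · · · · · · · # · · ·
    · · · · · · · · # · · ·
    · · · · · · · · · · · ·
    · · · · · · · · · # · ·
    · · · · · · · · · · · ·
    · · · · · · · · · · · ·
T4:
  2·area = 91
  edge (0, 6)→(3, 1): d=(3,-5) top-left  bias=+0
  edge (3, 1)→(17, 8): d=(14,7) right/bottom  bias=-1
  edge (17, 8)→(0, 6): d=(-17,-2) top-left  bias=+0
    (1,0)@(3, 1): e=[0,0,91] → ·  [on edge]
    (1,1)@(3, 3): e=[6,28,57] → #
    (2,1)@(5, 3): e=[16,14,61] → #
    (3,1)@(7, 3): e=[26,0,65] → ·  [on edge]
    (0,2)@(1, 5): e=[2,70,19] → #
    (3,2)@(7, 5): e=[32,28,31] → #
    (4,2)@(9, 5): e=[42,14,35] → #
    (5,2)@(11, 5): e=[52,0,39] → ·  [on edge]
    (0,3)@(1, 7): e=[8,98,-15] → ·
    (1,3)@(3, 7): e=[18,84,-11] → ·
    (2,3)@(5, 7): e=[28,70,-7] → ·
    (3,3)@(7, 7): e=[38,56,-3] → ·
    (7,3)@(15, 7): e=[78,0,13] → ·  [on edge]
    (9,4)@(19, 9): e=[104,0,-13] → ·  [on edge]
    (11,5)@(23, 11): e=[130,0,-39] → ·  [on edge]
  covered (10 px):
    · · · · · · · · · · · ·
    · # # · · · · · · · · ·
    # # # # # · · · · · · ·
    · · · · # # # · · · · ·
    · · · · · · · · · · · ·
    · · · · · · · · · · · ·
    · · · · · · · · · · · ·
    · · · · · · · · · · · ·

Final: [[6,0],[7,1],[8,2],[8,3],[9,5]]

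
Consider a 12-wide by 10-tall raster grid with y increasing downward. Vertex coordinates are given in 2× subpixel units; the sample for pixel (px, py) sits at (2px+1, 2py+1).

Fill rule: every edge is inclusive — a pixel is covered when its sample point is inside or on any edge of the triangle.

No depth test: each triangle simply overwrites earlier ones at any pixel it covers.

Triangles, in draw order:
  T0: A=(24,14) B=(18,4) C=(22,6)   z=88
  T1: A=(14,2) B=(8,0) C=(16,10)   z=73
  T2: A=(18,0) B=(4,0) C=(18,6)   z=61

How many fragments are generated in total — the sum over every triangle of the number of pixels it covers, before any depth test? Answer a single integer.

T0:
  2·area = 28
  edge (24, 14)→(18, 4): d=(-6,-10) inclusive
  edge (18, 4)→(22, 6): d=(4,2) inclusive
  edge (22, 6)→(24, 14): d=(2,8) inclusive
    (9,2)@(19, 5): e=[4,2,22] → #
    (10,2)@(21, 5): e=[24,-2,6] → ·
    (9,3)@(19, 7): e=[-8,10,26] → ·
    (10,3)@(21, 7): e=[12,6,10] → #
    (11,3)@(23, 7): e=[32,2,-6] → ·
    (10,4)@(21, 9): e=[0,14,14] → #  [on edge]
    (11,4)@(23, 9): e=[20,10,-2] → ·
    (10,5)@(21, 11): e=[-12,22,18] → ·
    (11,5)@(23, 11): e=[8,18,2] → #
    (11,6)@(23, 13): e=[-4,26,6] → ·
  covered (4 px):
    · · · · · · · · · · · ·
    · · · · · · · · · · · ·
    · · · · · · · · · # · ·
    · · · · · · · · · · # ·
    · · · · · · · · · · # ·
    · · · · · · · · · · · #
    · · · · · · · · · · · ·
    · · · · · · · · · · · ·
    · · · · · · · · · · · ·
    · · · · · · · · · · · ·
T1:
  2·area = 44  (B↔C swapped to make it positive)
  edge (14, 2)→(16, 10): d=(2,8) inclusive
  edge (16, 10)→(8, 0): d=(-8,-10) inclusive
  edge (8, 0)→(14, 2): d=(6,2) inclusive
    (4,0)@(9, 1): e=[38,2,4] → #
    (5,0)@(11, 1): e=[22,22,0] → #  [on edge]
    (6,0)@(13, 1): e=[6,42,-4] → ·
    (4,1)@(9, 3): e=[42,-14,16] → ·
    (5,1)@(11, 3): e=[26,6,12] → #
    (6,1)@(13, 3): e=[10,26,8] → #
    (7,1)@(15, 3): e=[-6,46,4] → ·
    (8,1)@(17, 3): e=[-22,66,0] → ·  [on edge]
    (5,2)@(11, 5): e=[30,-10,24] → ·
    (6,2)@(13, 5): e=[14,10,20] → #
    (7,2)@(15, 5): e=[-2,30,16] → ·
    (11,2)@(23, 5): e=[-66,110,0] → ·  [on edge]
  covered (6 px):
    · · · · # # · · · · · ·
    · · · · · # # · · · · ·
    · · · · · · # · · · · ·
    · · · · · · · # · · · ·
    · · · · · · · · · · · ·
    · · · · · · · · · · · ·
    · · · · · · · · · · · ·
    · · · · · · · · · · · ·
    · · · · · · · · · · · ·
    · · · · · · · · · · · ·
T2:
  2·area = 84  (B↔C swapped to make it positive)
  edge (18, 0)→(18, 6): d=(0,6) inclusive
  edge (18, 6)→(4, 0): d=(-14,-6) inclusive
  edge (4, 0)→(18, 0): d=(14,0) inclusive
    (3,0)@(7, 1): e=[66,4,14] → #
    (4,0)@(9, 1): e=[54,16,14] → #
    (5,0)@(11, 1): e=[42,28,14] → #
    (6,0)@(13, 1): e=[30,40,14] → #
    (7,0)@(15, 1): e=[18,52,14] → #
    (8,0)@(17, 1): e=[6,64,14] → #
    (9,0)@(19, 1): e=[-6,76,14] → ·
    (3,1)@(7, 3): e=[66,-24,42] → ·
    (4,1)@(9, 3): e=[54,-12,42] → ·
    (5,1)@(11, 3): e=[42,0,42] → #  [on edge]
    (9,1)@(19, 3): e=[-6,48,42] → ·
    (5,2)@(11, 5): e=[42,-28,70] → ·
  covered (11 px):
    · · · # # # # # # · · ·
    · · · · · # # # # · · ·
    · · · · · · · · # · · ·
    · · · · · · · · · · · ·
    · · · · · · · · · · · ·
    · · · · · · · · · · · ·
    · · · · · · · · · · · ·
    · · · · · · · · · · · ·
    · · · · · · · · · · · ·
    · · · · · · · · · · · ·

Answer: 21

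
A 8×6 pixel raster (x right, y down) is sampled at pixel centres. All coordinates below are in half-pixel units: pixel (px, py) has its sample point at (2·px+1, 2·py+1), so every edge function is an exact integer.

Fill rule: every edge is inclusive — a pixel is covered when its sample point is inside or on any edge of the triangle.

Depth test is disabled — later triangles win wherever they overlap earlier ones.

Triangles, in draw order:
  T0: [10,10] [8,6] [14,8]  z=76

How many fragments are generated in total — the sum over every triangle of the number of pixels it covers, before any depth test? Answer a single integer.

T0:
  2·area = 20
  edge (10, 10)→(8, 6): d=(-2,-4) inclusive
  edge (8, 6)→(14, 8): d=(6,2) inclusive
  edge (14, 8)→(10, 10): d=(-4,2) inclusive
    (2,2)@(5, 5): e=[-10,0,30] → ·  [on edge]
    (4,3)@(9, 7): e=[2,4,14] → █
    (5,3)@(11, 7): e=[10,0,10] → █  [on edge]
    (6,3)@(13, 7): e=[18,-4,6] → ·
    (4,4)@(9, 9): e=[-2,16,6] → ·
    (5,4)@(11, 9): e=[6,12,2] → █
    (6,4)@(13, 9): e=[14,8,-2] → ·
    (5,5)@(11, 11): e=[2,24,-6] → ·
  covered (3 px):
    · · · · · · · ·
    · · · · · · · ·
    · · · · · · · ·
    · · · · █ █ · ·
    · · · · · █ · ·
    · · · · · · · ·

Answer: 3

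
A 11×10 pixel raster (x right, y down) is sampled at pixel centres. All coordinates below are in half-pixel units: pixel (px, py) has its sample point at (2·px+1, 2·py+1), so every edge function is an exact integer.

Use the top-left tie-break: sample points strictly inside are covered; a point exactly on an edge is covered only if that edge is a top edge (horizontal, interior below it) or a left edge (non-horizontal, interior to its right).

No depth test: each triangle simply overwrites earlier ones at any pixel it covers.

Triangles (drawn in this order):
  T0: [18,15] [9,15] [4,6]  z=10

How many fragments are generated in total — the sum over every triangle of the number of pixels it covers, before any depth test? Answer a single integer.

T0:
  2·area = 81
  edge (18, 15)→(9, 15): d=(-9,0) right/bottom  bias=-1
  edge (9, 15)→(4, 6): d=(-5,-9) top-left  bias=+0
  edge (4, 6)→(18, 15): d=(14,9) right/bottom  bias=-1
    (2,3)@(5, 7): e=[72,4,5] → #
    (3,3)@(7, 7): e=[72,22,-13] → ·
    (2,4)@(5, 9): e=[54,-6,33] → ·
    (3,4)@(7, 9): e=[54,12,15] → #
    (4,4)@(9, 9): e=[54,30,-3] → ·
    (3,5)@(7, 11): e=[36,2,43] → #
    (4,5)@(9, 11): e=[36,20,25] → #
    (5,5)@(11, 11): e=[36,38,7] → #
    (6,5)@(13, 11): e=[36,56,-11] → ·
    (3,6)@(7, 13): e=[18,-8,71] → ·
    (4,6)@(9, 13): e=[18,10,53] → #
    (6,6)@(13, 13): e=[18,46,17] → #
    (0,7)@(1, 15): e=[0,-72,153] → ·  [on edge]
    (1,7)@(3, 15): e=[0,-54,135] → ·  [on edge]
    (2,7)@(5, 15): e=[0,-36,117] → ·  [on edge]
    (3,7)@(7, 15): e=[0,-18,99] → ·  [on edge]
    (4,7)@(9, 15): e=[0,0,81] → ·  [on edge]
    (5,7)@(11, 15): e=[0,18,63] → ·  [on edge]
    (6,7)@(13, 15): e=[0,36,45] → ·  [on edge]
    (7,7)@(15, 15): e=[0,54,27] → ·  [on edge]
    (8,7)@(17, 15): e=[0,72,9] → ·  [on edge]
    (9,7)@(19, 15): e=[0,90,-9] → ·  [on edge]
    (10,7)@(21, 15): e=[0,108,-27] → ·  [on edge]
  covered (8 px):
    · · · · · · · · · · ·
    · · · · · · · · · · ·
    · · · · · · · · · · ·
    · · # · · · · · · · ·
    · · · # · · · · · · ·
    · · · # # # · · · · ·
    · · · · # # # · · · ·
    · · · · · · · · · · ·
    · · · · · · · · · · ·
    · · · · · · · · · · ·

Result: 8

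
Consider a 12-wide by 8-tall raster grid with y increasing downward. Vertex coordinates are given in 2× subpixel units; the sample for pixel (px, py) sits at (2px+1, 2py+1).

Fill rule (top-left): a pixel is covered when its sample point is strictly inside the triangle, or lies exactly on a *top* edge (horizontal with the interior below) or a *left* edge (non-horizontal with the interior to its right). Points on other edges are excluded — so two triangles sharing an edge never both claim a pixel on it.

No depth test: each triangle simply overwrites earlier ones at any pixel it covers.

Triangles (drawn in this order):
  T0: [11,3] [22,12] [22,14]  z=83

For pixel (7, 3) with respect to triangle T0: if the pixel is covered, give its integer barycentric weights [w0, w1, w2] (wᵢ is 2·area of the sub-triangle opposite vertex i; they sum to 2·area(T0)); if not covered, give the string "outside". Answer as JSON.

T0:
  2·area = 22
  edge (11, 3)→(22, 12): d=(11,9) right/bottom  bias=-1
  edge (22, 12)→(22, 14): d=(0,2) right/bottom  bias=-1
  edge (22, 14)→(11, 3): d=(-11,-11) top-left  bias=+0
    (4,0)@(9, 1): e=[-4,26,0] → ·  [on edge]
    (5,1)@(11, 3): e=[0,22,0] → ·  [on edge]
    (6,2)@(13, 5): e=[4,18,0] → █  [on edge]
    (7,2)@(15, 5): e=[-14,14,22] → ·
    (6,3)@(13, 7): e=[26,18,-22] → ·
    (7,3)@(15, 7): e=[8,14,0] → █  [on edge]
    (8,3)@(17, 7): e=[-10,10,22] → ·
    (7,4)@(15, 9): e=[30,14,-22] → ·
    (8,4)@(17, 9): e=[12,10,0] → █  [on edge]
    (9,4)@(19, 9): e=[-6,6,22] → ·
    (8,5)@(17, 11): e=[34,10,-22] → ·
    (9,5)@(19, 11): e=[16,6,0] → █  [on edge]
    (10,6)@(21, 13): e=[20,2,0] → █  [on edge]
    (11,7)@(23, 15): e=[24,-2,0] → ·  [on edge]
  covered (5 px):
    · · · · · · · · · · · ·
    · · · · · · · · · · · ·
    · · · · · · █ · · · · ·
    · · · · · · · █ · · · ·
    · · · · · · · · █ · · ·
    · · · · · · · · · █ · ·
    · · · · · · · · · · █ ·
    · · · · · · · · · · · ·

Answer: [14,0,8]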